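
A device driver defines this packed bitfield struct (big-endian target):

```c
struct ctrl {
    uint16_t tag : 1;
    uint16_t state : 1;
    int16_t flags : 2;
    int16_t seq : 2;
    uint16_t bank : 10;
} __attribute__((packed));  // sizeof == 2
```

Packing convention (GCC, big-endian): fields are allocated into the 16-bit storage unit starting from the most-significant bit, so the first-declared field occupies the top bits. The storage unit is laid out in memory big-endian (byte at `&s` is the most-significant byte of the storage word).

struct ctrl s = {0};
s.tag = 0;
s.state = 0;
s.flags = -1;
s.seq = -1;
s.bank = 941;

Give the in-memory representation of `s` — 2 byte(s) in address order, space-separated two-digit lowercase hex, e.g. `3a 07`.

tag:1 = 0 → 0x0 << 15 → word 0x0000
state:1 = 0 → 0x0 << 14 → word 0x0000
flags:2 = -1 → 0x3 << 12 → word 0x3000
seq:2 = -1 → 0x3 << 10 → word 0x3c00
bank:10 = 941 → 0x3ad << 0 → word 0x3fad
word = 0x3fad → big-endian bytes:
  [0]=0x3f  [1]=0xad

3f ad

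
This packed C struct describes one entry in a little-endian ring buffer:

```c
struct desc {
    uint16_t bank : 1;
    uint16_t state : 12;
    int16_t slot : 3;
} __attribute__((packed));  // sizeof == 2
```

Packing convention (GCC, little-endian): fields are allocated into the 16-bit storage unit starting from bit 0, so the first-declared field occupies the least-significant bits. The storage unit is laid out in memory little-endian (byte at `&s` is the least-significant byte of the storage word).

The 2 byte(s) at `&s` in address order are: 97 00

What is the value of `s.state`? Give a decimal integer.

75

[0]=0x97 [1]=0x00 (little-endian) → word 0x0097
bank:1 @ bit 0 → (0x0097>>0)&0x1 = 0x1
state:12 @ bit 1 → (0x0097>>1)&0xfff = 0x4b  ←
slot:3 @ bit 13 → (0x0097>>13)&0x7 = 0x0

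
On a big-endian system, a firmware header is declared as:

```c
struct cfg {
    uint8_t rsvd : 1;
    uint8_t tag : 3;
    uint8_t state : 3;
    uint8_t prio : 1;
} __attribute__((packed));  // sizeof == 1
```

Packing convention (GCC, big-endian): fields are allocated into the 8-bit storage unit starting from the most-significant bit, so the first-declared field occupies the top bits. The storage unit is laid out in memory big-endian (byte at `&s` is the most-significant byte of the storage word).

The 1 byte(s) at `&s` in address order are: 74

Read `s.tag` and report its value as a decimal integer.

7

[0]=0x74 (big-endian) → word 0x74
rsvd [7+:1] = (word>>7) & 0x1 = 0
tag [4+:3] = (word>>4) & 0x7 = 7  ←
state [1+:3] = (word>>1) & 0x7 = 2
prio [0+:1] = (word>>0) & 0x1 = 0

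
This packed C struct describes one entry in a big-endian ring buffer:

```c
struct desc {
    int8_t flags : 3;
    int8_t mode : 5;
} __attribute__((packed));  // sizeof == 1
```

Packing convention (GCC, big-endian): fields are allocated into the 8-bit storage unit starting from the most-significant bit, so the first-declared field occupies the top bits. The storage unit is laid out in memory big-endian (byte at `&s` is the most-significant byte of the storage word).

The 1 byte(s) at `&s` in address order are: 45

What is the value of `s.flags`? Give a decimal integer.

[0]=0x45 (big-endian) → word 0x45
flags [5+:3] = (word>>5) & 0x7 = 2  ←
mode [0+:5] = (word>>0) & 0x1f = 5
flags signed 3b, MSB=0: value = 2

2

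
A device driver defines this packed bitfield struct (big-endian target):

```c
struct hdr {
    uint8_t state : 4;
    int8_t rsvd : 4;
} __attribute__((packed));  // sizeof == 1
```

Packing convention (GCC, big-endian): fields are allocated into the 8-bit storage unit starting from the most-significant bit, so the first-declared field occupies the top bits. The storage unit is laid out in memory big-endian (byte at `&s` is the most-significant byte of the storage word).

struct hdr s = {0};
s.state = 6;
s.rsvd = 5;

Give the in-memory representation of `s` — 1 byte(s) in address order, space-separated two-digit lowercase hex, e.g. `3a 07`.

state (4b) val=6 bits=0x6 at bit 4: 0x60
rsvd (4b) val=5 bits=0x5 at bit 0: 0x65
word = 0x65 → big-endian bytes:
  [0]=0x65

65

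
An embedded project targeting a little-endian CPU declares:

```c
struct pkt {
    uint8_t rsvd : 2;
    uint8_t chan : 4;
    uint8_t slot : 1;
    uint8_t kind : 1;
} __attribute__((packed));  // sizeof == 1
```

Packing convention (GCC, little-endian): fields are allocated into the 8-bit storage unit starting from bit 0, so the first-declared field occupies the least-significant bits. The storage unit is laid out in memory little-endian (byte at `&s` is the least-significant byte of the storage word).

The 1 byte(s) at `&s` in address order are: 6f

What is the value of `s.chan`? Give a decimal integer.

11

[0]=0x6f (little-endian) → word 0x6f
rsvd:2 @ bit 0 → (0x6f>>0)&0x3 = 0x3
chan:4 @ bit 2 → (0x6f>>2)&0xf = 0xb  ←
slot:1 @ bit 6 → (0x6f>>6)&0x1 = 0x1
kind:1 @ bit 7 → (0x6f>>7)&0x1 = 0x0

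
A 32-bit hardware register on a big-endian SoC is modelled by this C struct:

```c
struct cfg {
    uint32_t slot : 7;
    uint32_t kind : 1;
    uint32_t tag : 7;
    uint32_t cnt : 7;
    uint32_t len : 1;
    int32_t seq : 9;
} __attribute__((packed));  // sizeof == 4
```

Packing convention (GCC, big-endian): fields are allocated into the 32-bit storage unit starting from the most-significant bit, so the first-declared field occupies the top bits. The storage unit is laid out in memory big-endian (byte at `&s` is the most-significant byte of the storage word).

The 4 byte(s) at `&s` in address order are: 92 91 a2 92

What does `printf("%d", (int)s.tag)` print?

[0]=0x92 [1]=0x91 [2]=0xa2 [3]=0x92 (big-endian) → word 0x9291a292
slot [25+:7] = (word>>25) & 0x7f = 73
kind [24+:1] = (word>>24) & 0x1 = 0
tag [17+:7] = (word>>17) & 0x7f = 72  ←
cnt [10+:7] = (word>>10) & 0x7f = 104
len [9+:1] = (word>>9) & 0x1 = 1
seq [0+:9] = (word>>0) & 0x1ff = 146

72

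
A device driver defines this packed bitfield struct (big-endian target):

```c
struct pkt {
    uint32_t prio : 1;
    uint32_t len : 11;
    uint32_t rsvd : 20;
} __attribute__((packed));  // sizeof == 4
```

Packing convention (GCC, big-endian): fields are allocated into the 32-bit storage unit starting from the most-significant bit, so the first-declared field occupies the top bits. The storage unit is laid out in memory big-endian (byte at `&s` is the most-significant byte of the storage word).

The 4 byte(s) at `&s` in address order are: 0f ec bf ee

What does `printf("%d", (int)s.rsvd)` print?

[0]=0x0f [1]=0xec [2]=0xbf [3]=0xee (big-endian) → word 0x0fecbfee
prio:1 @ bit 31 → (0x0fecbfee>>31)&0x1 = 0x0
len:11 @ bit 20 → (0x0fecbfee>>20)&0x7ff = 0xfe
rsvd:20 @ bit 0 → (0x0fecbfee>>0)&0xfffff = 0xcbfee  ←

835566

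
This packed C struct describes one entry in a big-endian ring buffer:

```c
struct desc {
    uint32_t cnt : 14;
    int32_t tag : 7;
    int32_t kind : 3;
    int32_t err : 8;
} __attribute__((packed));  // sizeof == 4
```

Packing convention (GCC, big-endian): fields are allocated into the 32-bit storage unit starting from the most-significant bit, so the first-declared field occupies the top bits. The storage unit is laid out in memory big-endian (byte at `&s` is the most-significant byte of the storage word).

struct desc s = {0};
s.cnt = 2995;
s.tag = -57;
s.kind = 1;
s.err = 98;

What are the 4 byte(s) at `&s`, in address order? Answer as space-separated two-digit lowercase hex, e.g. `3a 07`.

cnt:14 = 2995 → 0xbb3 << 18 → word 0x2ecc0000
tag:7 = -57 → 0x47 << 11 → word 0x2ece3800
kind:3 = 1 → 0x1 << 8 → word 0x2ece3900
err:8 = 98 → 0x62 << 0 → word 0x2ece3962
word = 0x2ece3962 → big-endian bytes:
  [0]=0x2e  [1]=0xce  [2]=0x39  [3]=0x62

2e ce 39 62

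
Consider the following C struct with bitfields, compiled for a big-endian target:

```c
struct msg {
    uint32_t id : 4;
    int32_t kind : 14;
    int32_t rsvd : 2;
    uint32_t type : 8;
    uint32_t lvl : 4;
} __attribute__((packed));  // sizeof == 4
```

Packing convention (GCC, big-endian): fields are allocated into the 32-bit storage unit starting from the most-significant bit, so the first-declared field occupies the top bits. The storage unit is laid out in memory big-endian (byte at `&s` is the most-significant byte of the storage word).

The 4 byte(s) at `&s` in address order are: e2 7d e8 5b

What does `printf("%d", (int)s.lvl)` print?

[0]=0xe2 [1]=0x7d [2]=0xe8 [3]=0x5b (big-endian) → word 0xe27de85b
id:4 @ bit 28 → (0xe27de85b>>28)&0xf = 0xe
kind:14 @ bit 14 → (0xe27de85b>>14)&0x3fff = 0x9f7
rsvd:2 @ bit 12 → (0xe27de85b>>12)&0x3 = 0x2
type:8 @ bit 4 → (0xe27de85b>>4)&0xff = 0x85
lvl:4 @ bit 0 → (0xe27de85b>>0)&0xf = 0xb  ←

11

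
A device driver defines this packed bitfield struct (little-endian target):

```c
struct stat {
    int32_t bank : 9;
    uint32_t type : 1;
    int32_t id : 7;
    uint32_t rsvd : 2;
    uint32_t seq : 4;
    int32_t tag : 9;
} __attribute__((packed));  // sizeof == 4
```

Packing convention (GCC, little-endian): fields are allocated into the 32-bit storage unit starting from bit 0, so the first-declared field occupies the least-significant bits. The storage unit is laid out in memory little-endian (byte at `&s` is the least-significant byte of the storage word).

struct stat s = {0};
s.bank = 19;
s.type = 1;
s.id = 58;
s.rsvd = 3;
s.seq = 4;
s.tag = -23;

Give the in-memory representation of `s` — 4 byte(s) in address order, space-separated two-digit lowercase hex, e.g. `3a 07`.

[0+:9] bank=19 & 0x1ff = 0x13; word=0x00000013
[9+:1] type=1 & 0x1 = 0x1; word=0x00000213
[10+:7] id=58 & 0x7f = 0x3a; word=0x0000ea13
[17+:2] rsvd=3 & 0x3 = 0x3; word=0x0006ea13
[19+:4] seq=4 & 0xf = 0x4; word=0x0026ea13
[23+:9] tag=-23 & 0x1ff = 0x1e9; word=0xf4a6ea13
word = 0xf4a6ea13 → little-endian bytes:
  [0]=0x13  [1]=0xea  [2]=0xa6  [3]=0xf4

13 ea a6 f4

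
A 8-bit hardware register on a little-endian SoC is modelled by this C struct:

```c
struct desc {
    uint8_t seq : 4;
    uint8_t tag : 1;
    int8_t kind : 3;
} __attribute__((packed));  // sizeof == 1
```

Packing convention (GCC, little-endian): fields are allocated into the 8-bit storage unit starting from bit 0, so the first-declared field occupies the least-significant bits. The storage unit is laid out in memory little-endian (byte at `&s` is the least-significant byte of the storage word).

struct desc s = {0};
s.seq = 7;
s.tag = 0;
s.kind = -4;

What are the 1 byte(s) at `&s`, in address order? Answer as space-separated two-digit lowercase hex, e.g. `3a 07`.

seq (4b) val=7 bits=0x7 at bit 0: 0x07
tag (1b) val=0 bits=0x0 at bit 4: 0x07
kind (3b) val=-4 bits=0x4 at bit 5: 0x87
word = 0x87 → little-endian bytes:
  [0]=0x87

87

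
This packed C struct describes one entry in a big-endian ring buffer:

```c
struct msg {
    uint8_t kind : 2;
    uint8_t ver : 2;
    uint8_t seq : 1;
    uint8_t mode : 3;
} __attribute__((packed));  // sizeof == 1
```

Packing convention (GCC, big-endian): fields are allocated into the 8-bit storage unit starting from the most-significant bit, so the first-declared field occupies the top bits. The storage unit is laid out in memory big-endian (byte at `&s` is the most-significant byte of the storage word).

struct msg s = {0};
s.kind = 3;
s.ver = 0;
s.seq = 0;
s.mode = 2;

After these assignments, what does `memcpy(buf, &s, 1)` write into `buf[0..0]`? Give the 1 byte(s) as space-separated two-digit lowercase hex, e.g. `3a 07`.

c2

kind:2 = 3 → 0x3 << 6 → word 0xc0
ver:2 = 0 → 0x0 << 4 → word 0xc0
seq:1 = 0 → 0x0 << 3 → word 0xc0
mode:3 = 2 → 0x2 << 0 → word 0xc2
word = 0xc2 → big-endian bytes:
  [0]=0xc2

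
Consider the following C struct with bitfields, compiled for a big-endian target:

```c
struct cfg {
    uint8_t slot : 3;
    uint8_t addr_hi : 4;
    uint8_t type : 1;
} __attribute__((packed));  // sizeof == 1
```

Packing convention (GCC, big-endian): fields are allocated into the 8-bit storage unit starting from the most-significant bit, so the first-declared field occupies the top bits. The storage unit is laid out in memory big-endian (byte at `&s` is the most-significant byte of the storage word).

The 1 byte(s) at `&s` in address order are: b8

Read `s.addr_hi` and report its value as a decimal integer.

[0]=0xb8 (big-endian) → word 0xb8
slot:3 @ bit 5 → (0xb8>>5)&0x7 = 0x5
addr_hi:4 @ bit 1 → (0xb8>>1)&0xf = 0xc  ←
type:1 @ bit 0 → (0xb8>>0)&0x1 = 0x0

12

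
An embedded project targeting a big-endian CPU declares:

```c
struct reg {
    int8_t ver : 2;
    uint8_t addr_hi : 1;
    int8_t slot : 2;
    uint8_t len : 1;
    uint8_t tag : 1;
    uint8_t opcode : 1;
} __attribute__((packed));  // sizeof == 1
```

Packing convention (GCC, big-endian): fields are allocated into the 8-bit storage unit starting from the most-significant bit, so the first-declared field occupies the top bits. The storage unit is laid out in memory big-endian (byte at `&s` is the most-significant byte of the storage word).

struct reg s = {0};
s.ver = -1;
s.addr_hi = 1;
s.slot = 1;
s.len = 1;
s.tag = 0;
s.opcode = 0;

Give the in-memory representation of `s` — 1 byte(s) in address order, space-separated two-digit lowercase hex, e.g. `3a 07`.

ec

[6+:2] ver=-1 & 0x3 = 0x3; word=0xc0
[5+:1] addr_hi=1 & 0x1 = 0x1; word=0xe0
[3+:2] slot=1 & 0x3 = 0x1; word=0xe8
[2+:1] len=1 & 0x1 = 0x1; word=0xec
[1+:1] tag=0 & 0x1 = 0x0; word=0xec
[0+:1] opcode=0 & 0x1 = 0x0; word=0xec
word = 0xec → big-endian bytes:
  [0]=0xec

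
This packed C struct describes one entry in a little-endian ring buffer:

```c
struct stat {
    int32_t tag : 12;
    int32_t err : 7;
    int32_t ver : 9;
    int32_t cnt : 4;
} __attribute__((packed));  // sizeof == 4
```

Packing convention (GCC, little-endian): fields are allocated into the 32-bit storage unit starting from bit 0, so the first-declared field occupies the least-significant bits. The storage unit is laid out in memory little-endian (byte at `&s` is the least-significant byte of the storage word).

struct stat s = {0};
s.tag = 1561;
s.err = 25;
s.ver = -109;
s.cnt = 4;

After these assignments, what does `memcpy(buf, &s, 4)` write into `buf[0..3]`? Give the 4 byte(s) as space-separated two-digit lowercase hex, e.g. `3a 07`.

tag:12 = 1561 → 0x619 << 0 → word 0x00000619
err:7 = 25 → 0x19 << 12 → word 0x00019619
ver:9 = -109 → 0x193 << 19 → word 0x0c999619
cnt:4 = 4 → 0x4 << 28 → word 0x4c999619
word = 0x4c999619 → little-endian bytes:
  [0]=0x19  [1]=0x96  [2]=0x99  [3]=0x4c

19 96 99 4c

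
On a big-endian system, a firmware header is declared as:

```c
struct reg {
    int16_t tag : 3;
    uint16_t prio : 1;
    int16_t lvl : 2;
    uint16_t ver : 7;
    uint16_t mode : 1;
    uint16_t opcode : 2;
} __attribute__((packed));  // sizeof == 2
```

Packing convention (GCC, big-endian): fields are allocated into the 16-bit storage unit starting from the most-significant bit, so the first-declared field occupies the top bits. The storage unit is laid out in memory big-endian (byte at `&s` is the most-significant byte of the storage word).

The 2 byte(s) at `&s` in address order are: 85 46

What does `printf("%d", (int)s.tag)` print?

[0]=0x85 [1]=0x46 (big-endian) → word 0x8546
tag [13+:3] = (word>>13) & 0x7 = 4  ←
prio [12+:1] = (word>>12) & 0x1 = 0
lvl [10+:2] = (word>>10) & 0x3 = 1
ver [3+:7] = (word>>3) & 0x7f = 40
mode [2+:1] = (word>>2) & 0x1 = 1
opcode [0+:2] = (word>>0) & 0x3 = 2
tag signed 3b, MSB=1: 4 - 8 = -4

-4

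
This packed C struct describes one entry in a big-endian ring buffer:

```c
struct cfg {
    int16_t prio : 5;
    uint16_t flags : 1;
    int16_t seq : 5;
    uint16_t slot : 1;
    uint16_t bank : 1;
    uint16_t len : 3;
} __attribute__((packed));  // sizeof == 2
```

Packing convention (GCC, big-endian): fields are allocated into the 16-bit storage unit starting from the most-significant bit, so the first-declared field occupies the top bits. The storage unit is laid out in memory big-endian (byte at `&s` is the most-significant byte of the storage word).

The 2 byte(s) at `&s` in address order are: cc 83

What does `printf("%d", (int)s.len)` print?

3

[0]=0xcc [1]=0x83 (big-endian) → word 0xcc83
prio [11+:5] = (word>>11) & 0x1f = 25
flags [10+:1] = (word>>10) & 0x1 = 1
seq [5+:5] = (word>>5) & 0x1f = 4
slot [4+:1] = (word>>4) & 0x1 = 0
bank [3+:1] = (word>>3) & 0x1 = 0
len [0+:3] = (word>>0) & 0x7 = 3  ←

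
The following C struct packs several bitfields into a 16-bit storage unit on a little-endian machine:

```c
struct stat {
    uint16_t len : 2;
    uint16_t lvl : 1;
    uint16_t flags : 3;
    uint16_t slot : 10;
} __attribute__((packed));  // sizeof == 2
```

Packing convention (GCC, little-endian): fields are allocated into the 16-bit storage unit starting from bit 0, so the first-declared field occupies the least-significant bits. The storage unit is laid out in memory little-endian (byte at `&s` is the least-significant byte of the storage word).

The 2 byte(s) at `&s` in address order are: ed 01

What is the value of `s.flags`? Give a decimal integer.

[0]=0xed [1]=0x01 (little-endian) → word 0x01ed
len [0+:2] = (word>>0) & 0x3 = 1
lvl [2+:1] = (word>>2) & 0x1 = 1
flags [3+:3] = (word>>3) & 0x7 = 5  ←
slot [6+:10] = (word>>6) & 0x3ff = 7

5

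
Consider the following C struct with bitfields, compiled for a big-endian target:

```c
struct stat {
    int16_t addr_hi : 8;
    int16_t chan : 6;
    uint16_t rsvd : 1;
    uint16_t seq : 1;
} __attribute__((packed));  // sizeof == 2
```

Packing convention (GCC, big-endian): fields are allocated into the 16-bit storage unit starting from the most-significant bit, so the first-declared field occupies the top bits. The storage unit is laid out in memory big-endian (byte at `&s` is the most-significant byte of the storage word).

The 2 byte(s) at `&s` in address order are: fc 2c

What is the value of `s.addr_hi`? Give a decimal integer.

[0]=0xfc [1]=0x2c (big-endian) → word 0xfc2c
addr_hi [8+:8] = (word>>8) & 0xff = 252  ←
chan [2+:6] = (word>>2) & 0x3f = 11
rsvd [1+:1] = (word>>1) & 0x1 = 0
seq [0+:1] = (word>>0) & 0x1 = 0
addr_hi signed 8b, MSB=1: 252 - 256 = -4

-4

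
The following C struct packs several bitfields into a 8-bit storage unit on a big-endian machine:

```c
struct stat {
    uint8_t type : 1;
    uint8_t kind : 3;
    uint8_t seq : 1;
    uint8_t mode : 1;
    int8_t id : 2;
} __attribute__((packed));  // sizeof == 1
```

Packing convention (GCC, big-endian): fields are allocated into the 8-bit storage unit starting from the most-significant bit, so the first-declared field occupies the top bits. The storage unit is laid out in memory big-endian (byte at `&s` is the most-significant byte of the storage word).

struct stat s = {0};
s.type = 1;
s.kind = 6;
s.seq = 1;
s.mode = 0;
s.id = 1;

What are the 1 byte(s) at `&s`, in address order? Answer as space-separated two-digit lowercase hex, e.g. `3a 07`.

type (1b) val=1 bits=0x1 at bit 7: 0x80
kind (3b) val=6 bits=0x6 at bit 4: 0xe0
seq (1b) val=1 bits=0x1 at bit 3: 0xe8
mode (1b) val=0 bits=0x0 at bit 2: 0xe8
id (2b) val=1 bits=0x1 at bit 0: 0xe9
word = 0xe9 → big-endian bytes:
  [0]=0xe9

e9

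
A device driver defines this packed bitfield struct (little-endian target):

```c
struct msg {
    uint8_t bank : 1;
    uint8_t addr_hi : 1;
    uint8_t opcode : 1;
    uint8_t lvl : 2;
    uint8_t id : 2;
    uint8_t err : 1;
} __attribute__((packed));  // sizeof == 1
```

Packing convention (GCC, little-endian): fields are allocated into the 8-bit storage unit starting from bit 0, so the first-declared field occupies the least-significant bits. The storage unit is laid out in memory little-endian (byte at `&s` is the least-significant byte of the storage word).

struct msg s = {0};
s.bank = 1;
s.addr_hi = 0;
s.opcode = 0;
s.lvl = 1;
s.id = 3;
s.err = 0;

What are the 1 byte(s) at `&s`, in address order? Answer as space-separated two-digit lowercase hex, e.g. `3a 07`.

[0+:1] bank=1 & 0x1 = 0x1; word=0x01
[1+:1] addr_hi=0 & 0x1 = 0x0; word=0x01
[2+:1] opcode=0 & 0x1 = 0x0; word=0x01
[3+:2] lvl=1 & 0x3 = 0x1; word=0x09
[5+:2] id=3 & 0x3 = 0x3; word=0x69
[7+:1] err=0 & 0x1 = 0x0; word=0x69
word = 0x69 → little-endian bytes:
  [0]=0x69

69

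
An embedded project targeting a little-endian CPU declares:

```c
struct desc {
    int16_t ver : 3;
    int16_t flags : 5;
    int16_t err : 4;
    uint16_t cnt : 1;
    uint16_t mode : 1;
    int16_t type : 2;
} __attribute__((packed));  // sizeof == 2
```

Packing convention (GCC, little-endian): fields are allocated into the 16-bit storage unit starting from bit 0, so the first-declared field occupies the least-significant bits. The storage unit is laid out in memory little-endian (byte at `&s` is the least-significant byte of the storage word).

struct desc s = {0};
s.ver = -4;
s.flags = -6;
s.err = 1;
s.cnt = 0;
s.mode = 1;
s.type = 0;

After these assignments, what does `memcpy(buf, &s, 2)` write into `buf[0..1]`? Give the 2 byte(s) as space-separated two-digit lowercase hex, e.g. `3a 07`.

ver (3b) val=-4 bits=0x4 at bit 0: 0x0004
flags (5b) val=-6 bits=0x1a at bit 3: 0x00d4
err (4b) val=1 bits=0x1 at bit 8: 0x01d4
cnt (1b) val=0 bits=0x0 at bit 12: 0x01d4
mode (1b) val=1 bits=0x1 at bit 13: 0x21d4
type (2b) val=0 bits=0x0 at bit 14: 0x21d4
word = 0x21d4 → little-endian bytes:
  [0]=0xd4  [1]=0x21

d4 21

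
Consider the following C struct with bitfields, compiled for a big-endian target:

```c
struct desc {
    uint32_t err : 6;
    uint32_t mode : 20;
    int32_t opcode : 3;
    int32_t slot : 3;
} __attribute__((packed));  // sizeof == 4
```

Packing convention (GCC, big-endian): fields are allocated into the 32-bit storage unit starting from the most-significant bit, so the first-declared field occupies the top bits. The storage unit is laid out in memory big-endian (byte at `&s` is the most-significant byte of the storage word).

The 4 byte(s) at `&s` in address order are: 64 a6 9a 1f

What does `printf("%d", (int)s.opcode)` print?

3

[0]=0x64 [1]=0xa6 [2]=0x9a [3]=0x1f (big-endian) → word 0x64a69a1f
err:6 @ bit 26 → (0x64a69a1f>>26)&0x3f = 0x19
mode:20 @ bit 6 → (0x64a69a1f>>6)&0xfffff = 0x29a68
opcode:3 @ bit 3 → (0x64a69a1f>>3)&0x7 = 0x3  ←
slot:3 @ bit 0 → (0x64a69a1f>>0)&0x7 = 0x7
opcode signed 3b, MSB=0: value = 3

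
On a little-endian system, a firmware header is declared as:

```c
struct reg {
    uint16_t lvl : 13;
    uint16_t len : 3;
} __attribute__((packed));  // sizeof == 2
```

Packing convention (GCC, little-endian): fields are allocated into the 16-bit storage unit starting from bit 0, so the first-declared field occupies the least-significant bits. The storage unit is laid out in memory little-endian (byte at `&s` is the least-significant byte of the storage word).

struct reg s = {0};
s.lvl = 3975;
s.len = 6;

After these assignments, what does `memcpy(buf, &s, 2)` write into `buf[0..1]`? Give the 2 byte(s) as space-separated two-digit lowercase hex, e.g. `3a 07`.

87 cf

lvl (13b) val=3975 bits=0xf87 at bit 0: 0x0f87
len (3b) val=6 bits=0x6 at bit 13: 0xcf87
word = 0xcf87 → little-endian bytes:
  [0]=0x87  [1]=0xcf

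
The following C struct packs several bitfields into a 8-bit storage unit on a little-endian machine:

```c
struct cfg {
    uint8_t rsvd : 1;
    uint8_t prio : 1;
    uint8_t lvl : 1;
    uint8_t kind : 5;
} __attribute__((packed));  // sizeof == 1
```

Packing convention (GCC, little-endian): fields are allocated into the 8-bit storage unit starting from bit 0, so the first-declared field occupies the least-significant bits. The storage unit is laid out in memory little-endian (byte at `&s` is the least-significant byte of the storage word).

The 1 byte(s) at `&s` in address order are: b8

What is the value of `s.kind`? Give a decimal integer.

23

[0]=0xb8 (little-endian) → word 0xb8
rsvd:1 @ bit 0 → (0xb8>>0)&0x1 = 0x0
prio:1 @ bit 1 → (0xb8>>1)&0x1 = 0x0
lvl:1 @ bit 2 → (0xb8>>2)&0x1 = 0x0
kind:5 @ bit 3 → (0xb8>>3)&0x1f = 0x17  ←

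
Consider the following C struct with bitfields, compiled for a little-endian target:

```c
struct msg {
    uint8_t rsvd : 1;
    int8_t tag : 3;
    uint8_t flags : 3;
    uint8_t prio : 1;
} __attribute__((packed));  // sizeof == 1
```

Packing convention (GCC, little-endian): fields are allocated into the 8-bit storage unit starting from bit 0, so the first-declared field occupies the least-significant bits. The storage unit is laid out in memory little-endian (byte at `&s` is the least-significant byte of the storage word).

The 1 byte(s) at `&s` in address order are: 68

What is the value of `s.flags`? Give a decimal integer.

[0]=0x68 (little-endian) → word 0x68
rsvd [0+:1] = (word>>0) & 0x1 = 0
tag [1+:3] = (word>>1) & 0x7 = 4
flags [4+:3] = (word>>4) & 0x7 = 6  ←
prio [7+:1] = (word>>7) & 0x1 = 0

6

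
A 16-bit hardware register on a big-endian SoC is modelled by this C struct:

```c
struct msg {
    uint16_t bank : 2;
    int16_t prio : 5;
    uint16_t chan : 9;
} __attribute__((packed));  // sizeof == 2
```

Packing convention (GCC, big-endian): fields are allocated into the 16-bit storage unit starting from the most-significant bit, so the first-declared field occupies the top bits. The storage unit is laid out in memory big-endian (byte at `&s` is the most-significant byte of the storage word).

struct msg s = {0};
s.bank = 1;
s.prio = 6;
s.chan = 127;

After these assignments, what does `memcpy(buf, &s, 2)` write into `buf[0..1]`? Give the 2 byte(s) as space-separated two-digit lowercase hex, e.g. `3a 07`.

4c 7f

[14+:2] bank=1 & 0x3 = 0x1; word=0x4000
[9+:5] prio=6 & 0x1f = 0x6; word=0x4c00
[0+:9] chan=127 & 0x1ff = 0x7f; word=0x4c7f
word = 0x4c7f → big-endian bytes:
  [0]=0x4c  [1]=0x7f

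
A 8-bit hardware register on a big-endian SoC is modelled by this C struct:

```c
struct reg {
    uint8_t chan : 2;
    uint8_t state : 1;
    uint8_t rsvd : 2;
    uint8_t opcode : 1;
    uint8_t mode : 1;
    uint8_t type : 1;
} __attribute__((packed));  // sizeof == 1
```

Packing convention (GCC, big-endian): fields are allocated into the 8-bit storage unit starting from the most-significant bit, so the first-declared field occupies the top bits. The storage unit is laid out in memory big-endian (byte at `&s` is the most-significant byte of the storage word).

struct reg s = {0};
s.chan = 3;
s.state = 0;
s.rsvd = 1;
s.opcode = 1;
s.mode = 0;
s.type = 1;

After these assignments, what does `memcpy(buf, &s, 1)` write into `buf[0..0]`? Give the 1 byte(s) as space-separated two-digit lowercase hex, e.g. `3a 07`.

chan (2b) val=3 bits=0x3 at bit 6: 0xc0
state (1b) val=0 bits=0x0 at bit 5: 0xc0
rsvd (2b) val=1 bits=0x1 at bit 3: 0xc8
opcode (1b) val=1 bits=0x1 at bit 2: 0xcc
mode (1b) val=0 bits=0x0 at bit 1: 0xcc
type (1b) val=1 bits=0x1 at bit 0: 0xcd
word = 0xcd → big-endian bytes:
  [0]=0xcd

cd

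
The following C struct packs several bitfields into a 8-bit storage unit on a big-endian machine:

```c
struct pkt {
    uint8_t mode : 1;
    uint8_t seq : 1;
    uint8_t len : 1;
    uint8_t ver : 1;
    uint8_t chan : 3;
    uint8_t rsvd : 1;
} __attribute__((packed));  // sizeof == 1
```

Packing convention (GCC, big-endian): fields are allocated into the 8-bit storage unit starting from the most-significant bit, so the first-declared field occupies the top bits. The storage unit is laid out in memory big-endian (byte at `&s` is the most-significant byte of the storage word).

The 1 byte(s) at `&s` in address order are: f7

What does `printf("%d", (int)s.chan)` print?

3

[0]=0xf7 (big-endian) → word 0xf7
mode:1 @ bit 7 → (0xf7>>7)&0x1 = 0x1
seq:1 @ bit 6 → (0xf7>>6)&0x1 = 0x1
len:1 @ bit 5 → (0xf7>>5)&0x1 = 0x1
ver:1 @ bit 4 → (0xf7>>4)&0x1 = 0x1
chan:3 @ bit 1 → (0xf7>>1)&0x7 = 0x3  ←
rsvd:1 @ bit 0 → (0xf7>>0)&0x1 = 0x1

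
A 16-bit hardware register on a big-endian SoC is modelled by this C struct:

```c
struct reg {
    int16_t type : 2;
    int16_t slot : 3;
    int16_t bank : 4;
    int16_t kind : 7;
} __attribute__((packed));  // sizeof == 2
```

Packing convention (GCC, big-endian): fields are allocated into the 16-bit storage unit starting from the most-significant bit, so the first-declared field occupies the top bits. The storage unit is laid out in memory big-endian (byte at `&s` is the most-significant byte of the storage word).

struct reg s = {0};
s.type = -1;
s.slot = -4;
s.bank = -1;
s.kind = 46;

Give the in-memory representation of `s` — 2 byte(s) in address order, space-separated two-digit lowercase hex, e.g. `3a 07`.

type (2b) val=-1 bits=0x3 at bit 14: 0xc000
slot (3b) val=-4 bits=0x4 at bit 11: 0xe000
bank (4b) val=-1 bits=0xf at bit 7: 0xe780
kind (7b) val=46 bits=0x2e at bit 0: 0xe7ae
word = 0xe7ae → big-endian bytes:
  [0]=0xe7  [1]=0xae

e7 ae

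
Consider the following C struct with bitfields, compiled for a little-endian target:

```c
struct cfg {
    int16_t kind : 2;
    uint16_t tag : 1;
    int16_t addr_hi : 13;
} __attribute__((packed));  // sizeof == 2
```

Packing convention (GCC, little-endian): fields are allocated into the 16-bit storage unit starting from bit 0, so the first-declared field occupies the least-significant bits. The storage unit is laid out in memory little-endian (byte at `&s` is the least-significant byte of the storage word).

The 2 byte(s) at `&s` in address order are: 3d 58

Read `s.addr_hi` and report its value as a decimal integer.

[0]=0x3d [1]=0x58 (little-endian) → word 0x583d
kind:2 @ bit 0 → (0x583d>>0)&0x3 = 0x1
tag:1 @ bit 2 → (0x583d>>2)&0x1 = 0x1
addr_hi:13 @ bit 3 → (0x583d>>3)&0x1fff = 0xb07  ←
addr_hi signed 13b, MSB=0: value = 2823

2823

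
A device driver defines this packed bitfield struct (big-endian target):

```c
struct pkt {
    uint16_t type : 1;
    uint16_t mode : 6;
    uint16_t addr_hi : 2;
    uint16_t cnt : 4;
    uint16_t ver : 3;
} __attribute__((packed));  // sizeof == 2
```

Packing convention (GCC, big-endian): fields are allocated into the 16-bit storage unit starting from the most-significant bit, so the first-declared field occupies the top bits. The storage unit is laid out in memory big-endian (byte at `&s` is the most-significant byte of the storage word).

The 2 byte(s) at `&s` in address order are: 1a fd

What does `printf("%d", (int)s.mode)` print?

[0]=0x1a [1]=0xfd (big-endian) → word 0x1afd
type:1 @ bit 15 → (0x1afd>>15)&0x1 = 0x0
mode:6 @ bit 9 → (0x1afd>>9)&0x3f = 0xd  ←
addr_hi:2 @ bit 7 → (0x1afd>>7)&0x3 = 0x1
cnt:4 @ bit 3 → (0x1afd>>3)&0xf = 0xf
ver:3 @ bit 0 → (0x1afd>>0)&0x7 = 0x5

13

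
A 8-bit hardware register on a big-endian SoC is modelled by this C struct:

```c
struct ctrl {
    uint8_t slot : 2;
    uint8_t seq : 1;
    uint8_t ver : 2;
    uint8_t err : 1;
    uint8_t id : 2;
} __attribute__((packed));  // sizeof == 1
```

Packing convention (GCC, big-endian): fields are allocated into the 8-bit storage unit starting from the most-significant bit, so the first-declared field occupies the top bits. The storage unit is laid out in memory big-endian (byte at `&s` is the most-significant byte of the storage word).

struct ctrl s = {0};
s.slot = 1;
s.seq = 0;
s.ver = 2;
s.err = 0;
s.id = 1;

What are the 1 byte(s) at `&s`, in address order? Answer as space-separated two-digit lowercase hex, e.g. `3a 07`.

[6+:2] slot=1 & 0x3 = 0x1; word=0x40
[5+:1] seq=0 & 0x1 = 0x0; word=0x40
[3+:2] ver=2 & 0x3 = 0x2; word=0x50
[2+:1] err=0 & 0x1 = 0x0; word=0x50
[0+:2] id=1 & 0x3 = 0x1; word=0x51
word = 0x51 → big-endian bytes:
  [0]=0x51

51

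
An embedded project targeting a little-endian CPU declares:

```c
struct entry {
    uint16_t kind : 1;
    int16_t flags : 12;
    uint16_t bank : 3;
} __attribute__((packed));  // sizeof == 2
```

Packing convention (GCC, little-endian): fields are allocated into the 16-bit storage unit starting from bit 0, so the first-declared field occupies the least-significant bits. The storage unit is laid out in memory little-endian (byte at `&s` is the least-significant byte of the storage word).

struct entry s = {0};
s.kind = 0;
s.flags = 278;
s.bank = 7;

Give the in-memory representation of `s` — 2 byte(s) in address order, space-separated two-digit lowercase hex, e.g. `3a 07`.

2c e2

kind (1b) val=0 bits=0x0 at bit 0: 0x0000
flags (12b) val=278 bits=0x116 at bit 1: 0x022c
bank (3b) val=7 bits=0x7 at bit 13: 0xe22c
word = 0xe22c → little-endian bytes:
  [0]=0x2c  [1]=0xe2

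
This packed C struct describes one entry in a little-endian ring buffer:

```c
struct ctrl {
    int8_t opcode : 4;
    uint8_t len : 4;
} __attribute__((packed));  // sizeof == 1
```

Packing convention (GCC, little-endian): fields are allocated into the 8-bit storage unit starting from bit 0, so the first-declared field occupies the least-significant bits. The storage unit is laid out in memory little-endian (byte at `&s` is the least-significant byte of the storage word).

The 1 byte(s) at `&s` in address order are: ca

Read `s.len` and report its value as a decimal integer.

[0]=0xca (little-endian) → word 0xca
opcode:4 @ bit 0 → (0xca>>0)&0xf = 0xa
len:4 @ bit 4 → (0xca>>4)&0xf = 0xc  ←

12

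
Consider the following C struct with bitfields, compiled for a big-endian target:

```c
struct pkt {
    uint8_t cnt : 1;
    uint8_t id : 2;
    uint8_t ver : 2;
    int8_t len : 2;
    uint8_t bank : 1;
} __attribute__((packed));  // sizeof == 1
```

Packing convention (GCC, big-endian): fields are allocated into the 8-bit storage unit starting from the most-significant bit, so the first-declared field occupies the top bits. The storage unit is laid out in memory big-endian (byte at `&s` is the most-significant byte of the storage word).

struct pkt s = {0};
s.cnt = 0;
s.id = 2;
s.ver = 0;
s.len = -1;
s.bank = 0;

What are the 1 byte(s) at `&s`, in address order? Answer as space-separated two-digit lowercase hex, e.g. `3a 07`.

46

cnt:1 = 0 → 0x0 << 7 → word 0x00
id:2 = 2 → 0x2 << 5 → word 0x40
ver:2 = 0 → 0x0 << 3 → word 0x40
len:2 = -1 → 0x3 << 1 → word 0x46
bank:1 = 0 → 0x0 << 0 → word 0x46
word = 0x46 → big-endian bytes:
  [0]=0x46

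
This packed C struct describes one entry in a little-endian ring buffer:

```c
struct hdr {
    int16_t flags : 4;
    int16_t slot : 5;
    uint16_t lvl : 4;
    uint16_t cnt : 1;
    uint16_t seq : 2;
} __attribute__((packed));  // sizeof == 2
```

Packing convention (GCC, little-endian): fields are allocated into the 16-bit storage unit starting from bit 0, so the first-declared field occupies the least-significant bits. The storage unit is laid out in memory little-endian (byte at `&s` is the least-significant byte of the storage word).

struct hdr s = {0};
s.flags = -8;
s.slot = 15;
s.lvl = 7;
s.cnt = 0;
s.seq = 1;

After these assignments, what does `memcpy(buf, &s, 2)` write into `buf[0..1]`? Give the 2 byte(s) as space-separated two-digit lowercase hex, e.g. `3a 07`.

f8 4e

flags (4b) val=-8 bits=0x8 at bit 0: 0x0008
slot (5b) val=15 bits=0xf at bit 4: 0x00f8
lvl (4b) val=7 bits=0x7 at bit 9: 0x0ef8
cnt (1b) val=0 bits=0x0 at bit 13: 0x0ef8
seq (2b) val=1 bits=0x1 at bit 14: 0x4ef8
word = 0x4ef8 → little-endian bytes:
  [0]=0xf8  [1]=0x4e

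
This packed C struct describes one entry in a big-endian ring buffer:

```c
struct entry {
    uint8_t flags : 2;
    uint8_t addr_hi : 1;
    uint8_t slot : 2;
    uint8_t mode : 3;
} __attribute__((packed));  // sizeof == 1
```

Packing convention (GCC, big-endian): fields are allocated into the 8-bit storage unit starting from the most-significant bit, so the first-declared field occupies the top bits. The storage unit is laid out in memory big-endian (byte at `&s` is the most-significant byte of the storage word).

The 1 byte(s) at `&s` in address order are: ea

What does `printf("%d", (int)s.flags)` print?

[0]=0xea (big-endian) → word 0xea
flags:2 @ bit 6 → (0xea>>6)&0x3 = 0x3  ←
addr_hi:1 @ bit 5 → (0xea>>5)&0x1 = 0x1
slot:2 @ bit 3 → (0xea>>3)&0x3 = 0x1
mode:3 @ bit 0 → (0xea>>0)&0x7 = 0x2

3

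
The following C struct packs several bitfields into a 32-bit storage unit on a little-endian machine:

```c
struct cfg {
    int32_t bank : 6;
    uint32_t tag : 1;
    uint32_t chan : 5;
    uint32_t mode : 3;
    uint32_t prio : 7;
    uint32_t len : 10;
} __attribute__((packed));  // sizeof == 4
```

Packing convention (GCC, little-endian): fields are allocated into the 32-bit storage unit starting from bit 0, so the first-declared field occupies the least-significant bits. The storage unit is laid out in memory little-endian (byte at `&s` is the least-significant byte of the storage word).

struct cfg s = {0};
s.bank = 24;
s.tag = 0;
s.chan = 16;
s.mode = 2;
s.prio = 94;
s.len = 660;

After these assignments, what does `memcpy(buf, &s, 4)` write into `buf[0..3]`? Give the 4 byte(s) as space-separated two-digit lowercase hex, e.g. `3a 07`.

bank (6b) val=24 bits=0x18 at bit 0: 0x00000018
tag (1b) val=0 bits=0x0 at bit 6: 0x00000018
chan (5b) val=16 bits=0x10 at bit 7: 0x00000818
mode (3b) val=2 bits=0x2 at bit 12: 0x00002818
prio (7b) val=94 bits=0x5e at bit 15: 0x002f2818
len (10b) val=660 bits=0x294 at bit 22: 0xa52f2818
word = 0xa52f2818 → little-endian bytes:
  [0]=0x18  [1]=0x28  [2]=0x2f  [3]=0xa5

18 28 2f a5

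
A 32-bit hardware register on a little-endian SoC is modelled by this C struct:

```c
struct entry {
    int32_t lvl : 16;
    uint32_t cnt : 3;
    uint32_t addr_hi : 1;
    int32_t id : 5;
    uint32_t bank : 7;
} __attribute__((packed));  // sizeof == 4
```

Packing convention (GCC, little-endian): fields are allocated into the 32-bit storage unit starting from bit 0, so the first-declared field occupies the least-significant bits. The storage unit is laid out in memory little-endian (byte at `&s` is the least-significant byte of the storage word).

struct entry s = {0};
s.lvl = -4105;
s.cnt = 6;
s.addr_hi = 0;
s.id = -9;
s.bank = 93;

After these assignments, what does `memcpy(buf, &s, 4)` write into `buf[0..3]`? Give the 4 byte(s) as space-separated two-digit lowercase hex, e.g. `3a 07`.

f7 ef 76 bb

[0+:16] lvl=-4105 & 0xffff = 0xeff7; word=0x0000eff7
[16+:3] cnt=6 & 0x7 = 0x6; word=0x0006eff7
[19+:1] addr_hi=0 & 0x1 = 0x0; word=0x0006eff7
[20+:5] id=-9 & 0x1f = 0x17; word=0x0176eff7
[25+:7] bank=93 & 0x7f = 0x5d; word=0xbb76eff7
word = 0xbb76eff7 → little-endian bytes:
  [0]=0xf7  [1]=0xef  [2]=0x76  [3]=0xbb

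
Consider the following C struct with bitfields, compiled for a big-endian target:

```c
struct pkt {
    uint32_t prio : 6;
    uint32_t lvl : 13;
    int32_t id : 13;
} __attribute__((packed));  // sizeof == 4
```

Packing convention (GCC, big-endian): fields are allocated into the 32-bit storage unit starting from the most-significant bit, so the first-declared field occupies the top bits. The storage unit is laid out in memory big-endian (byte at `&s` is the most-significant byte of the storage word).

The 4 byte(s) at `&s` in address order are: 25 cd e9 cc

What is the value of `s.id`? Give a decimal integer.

2508

[0]=0x25 [1]=0xcd [2]=0xe9 [3]=0xcc (big-endian) → word 0x25cde9cc
prio:6 @ bit 26 → (0x25cde9cc>>26)&0x3f = 0x9
lvl:13 @ bit 13 → (0x25cde9cc>>13)&0x1fff = 0xe6f
id:13 @ bit 0 → (0x25cde9cc>>0)&0x1fff = 0x9cc  ←
id signed 13b, MSB=0: value = 2508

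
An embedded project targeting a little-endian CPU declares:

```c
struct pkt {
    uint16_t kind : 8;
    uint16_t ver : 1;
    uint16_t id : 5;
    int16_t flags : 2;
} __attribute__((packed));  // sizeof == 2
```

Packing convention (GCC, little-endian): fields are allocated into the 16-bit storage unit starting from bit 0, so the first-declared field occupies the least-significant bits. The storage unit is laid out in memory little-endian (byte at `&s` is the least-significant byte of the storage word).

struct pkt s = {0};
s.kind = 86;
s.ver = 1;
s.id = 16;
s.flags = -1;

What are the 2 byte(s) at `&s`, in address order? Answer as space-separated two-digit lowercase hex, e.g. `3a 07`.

56 e1

kind (8b) val=86 bits=0x56 at bit 0: 0x0056
ver (1b) val=1 bits=0x1 at bit 8: 0x0156
id (5b) val=16 bits=0x10 at bit 9: 0x2156
flags (2b) val=-1 bits=0x3 at bit 14: 0xe156
word = 0xe156 → little-endian bytes:
  [0]=0x56  [1]=0xe1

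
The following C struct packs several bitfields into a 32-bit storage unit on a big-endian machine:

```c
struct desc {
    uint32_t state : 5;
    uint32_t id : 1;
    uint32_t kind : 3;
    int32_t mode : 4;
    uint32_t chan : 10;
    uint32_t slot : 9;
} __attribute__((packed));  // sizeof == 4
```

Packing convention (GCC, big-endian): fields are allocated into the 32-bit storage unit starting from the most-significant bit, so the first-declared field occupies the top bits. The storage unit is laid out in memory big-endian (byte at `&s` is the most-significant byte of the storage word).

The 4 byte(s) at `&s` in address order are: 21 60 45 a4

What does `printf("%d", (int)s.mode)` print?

-4

[0]=0x21 [1]=0x60 [2]=0x45 [3]=0xa4 (big-endian) → word 0x216045a4
state [27+:5] = (word>>27) & 0x1f = 4
id [26+:1] = (word>>26) & 0x1 = 0
kind [23+:3] = (word>>23) & 0x7 = 2
mode [19+:4] = (word>>19) & 0xf = 12  ←
chan [9+:10] = (word>>9) & 0x3ff = 34
slot [0+:9] = (word>>0) & 0x1ff = 420
mode signed 4b, MSB=1: 12 - 16 = -4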